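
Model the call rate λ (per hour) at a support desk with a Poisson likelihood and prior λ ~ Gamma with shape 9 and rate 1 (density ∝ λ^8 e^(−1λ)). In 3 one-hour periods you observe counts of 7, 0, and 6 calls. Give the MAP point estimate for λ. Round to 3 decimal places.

Σxᵢ = 7+0+6 = 13, with n = 3.
Posterior ∝ λ^8e^(−1λ) · λ^13e^(−3λ) = λ^21e^(−4λ), i.e. Gamma(shape=22, rate=4).
The mode of a Gamma(a, b) with a ≥ 1 (shape–rate) is (a−1)/b = 21/4 ≈ 5.250.

λ̂_MAP = 5.250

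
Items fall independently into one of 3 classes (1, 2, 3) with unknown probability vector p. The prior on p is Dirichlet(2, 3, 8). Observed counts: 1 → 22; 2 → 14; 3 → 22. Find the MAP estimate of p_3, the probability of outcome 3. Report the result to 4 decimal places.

MAP estimate: 0.4265

The posterior is Dirichlet(αᵢ + nᵢ) = Dirichlet(24, 17, 30).
For a Dirichlet(a₁,…,a_K) with all aᵢ > 1, the mode has j-th component (aⱼ − 1)/(Σaᵢ − K).
Here Σaᵢ = 71 and K = 3, so p_3 = (30 − 1)/(71 − 3) = 29/68 ≈ 0.4265.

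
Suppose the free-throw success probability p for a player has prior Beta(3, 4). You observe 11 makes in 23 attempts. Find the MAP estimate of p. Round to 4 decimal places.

Prior: Beta(3, 4).
Data: 11 successes in 23 trials. The binomial likelihood contributes p^11(1−p)^12, so the posterior is Beta(3+11, 4+12) = Beta(14, 16).
For Beta(a, b) with a, b > 1 the mode is (a−1)/(a+b−2) = 13/28 ≈ 0.4643.

p̂_MAP = 0.4643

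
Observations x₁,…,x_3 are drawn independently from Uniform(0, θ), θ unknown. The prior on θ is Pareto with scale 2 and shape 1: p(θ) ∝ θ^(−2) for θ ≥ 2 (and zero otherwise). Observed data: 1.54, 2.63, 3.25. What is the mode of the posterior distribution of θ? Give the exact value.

The Uniform(0, θ) likelihood is θ^(−n) for θ ≥ max(xᵢ), zero otherwise. Here max(xᵢ) = 3.25.
Posterior ∝ θ^(−2) · θ^(−3) = θ^(−5) on θ ≥ max(2, 3.25) = 3.25.
This density is strictly decreasing in θ, so the posterior mode lies at the lower boundary of the support.

θ̂_MAP = 3.25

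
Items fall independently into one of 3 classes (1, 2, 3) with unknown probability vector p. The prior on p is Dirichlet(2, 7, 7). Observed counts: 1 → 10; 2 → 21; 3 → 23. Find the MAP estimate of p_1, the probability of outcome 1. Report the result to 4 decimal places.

MAP estimate: 0.1642

The posterior is Dirichlet(αᵢ + nᵢ) = Dirichlet(12, 28, 30).
For a Dirichlet(a₁,…,a_K) with all aᵢ > 1, the mode has j-th component (aⱼ − 1)/(Σaᵢ − K).
Here Σaᵢ = 70 and K = 3, so p_1 = (12 − 1)/(70 − 3) = 11/67 ≈ 0.1642.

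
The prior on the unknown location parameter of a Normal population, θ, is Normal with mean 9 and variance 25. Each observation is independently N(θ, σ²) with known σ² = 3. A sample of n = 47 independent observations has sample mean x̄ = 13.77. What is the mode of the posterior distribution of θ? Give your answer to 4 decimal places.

θ̂_MAP = 13.7579

n = 47, x̄ = 13.77.
For a Normal prior and Normal likelihood with known variance, the posterior is Normal; its mode equals its mean, the precision-weighted average.
Prior precision 1/σ₀² = 1/25 = 0.04; data precision n/σ² = 47/3.
θ̂ = (0.04·9 + (47/3)·13.77) / (0.04 + 47/3) = 216.09/(1178/75) = 64827/4712 ≈ 13.7579.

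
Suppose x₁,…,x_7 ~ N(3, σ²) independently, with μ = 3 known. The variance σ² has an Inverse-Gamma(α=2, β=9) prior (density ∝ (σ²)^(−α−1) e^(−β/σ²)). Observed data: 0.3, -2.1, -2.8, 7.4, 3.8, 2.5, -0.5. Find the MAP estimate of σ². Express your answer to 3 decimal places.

σ̂²_MAP = 9.034

Sum of squared deviations about the known mean: SS = (0.3−3)² + (-2.1−3)² + (-2.8−3)² + (7.4−3)² + (3.8−3)² + (2.5−3)² + (-0.5−3)² = 99.44.
The Normal likelihood contributes (σ²)^(−n/2) exp(−SS/(2σ²)), so the posterior is Inverse-Gamma(α + n/2, β + SS/2) = Inverse-Gamma(5.5, 58.72).
The mode of Inverse-Gamma(a, b) is b/(a+1) = 58.72/6.5 ≈ 9.034.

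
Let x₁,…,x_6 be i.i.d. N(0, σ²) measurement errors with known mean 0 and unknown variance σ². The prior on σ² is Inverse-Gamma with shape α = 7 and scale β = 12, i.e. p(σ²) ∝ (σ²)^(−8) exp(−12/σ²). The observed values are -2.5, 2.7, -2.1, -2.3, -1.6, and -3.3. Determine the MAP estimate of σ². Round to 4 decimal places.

σ̂²_MAP = 2.7586

Sum of squared deviations about the known mean: SS = (-2.5−0)² + (2.7−0)² + (-2.1−0)² + (-2.3−0)² + (-1.6−0)² + (-3.3−0)² = 36.69.
The Normal likelihood contributes (σ²)^(−n/2) exp(−SS/(2σ²)), so the posterior is Inverse-Gamma(α + n/2, β + SS/2) = Inverse-Gamma(10, 30.345).
The mode of Inverse-Gamma(a, b) is b/(a+1) = 30.345/11 ≈ 2.7586.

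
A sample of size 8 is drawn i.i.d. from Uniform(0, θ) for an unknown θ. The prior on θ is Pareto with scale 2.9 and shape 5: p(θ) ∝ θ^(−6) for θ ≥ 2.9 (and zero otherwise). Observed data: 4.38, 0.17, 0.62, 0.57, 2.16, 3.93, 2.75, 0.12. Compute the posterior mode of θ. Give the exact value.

θ̂_MAP = 4.38

The Uniform(0, θ) likelihood is θ^(−n) for θ ≥ max(xᵢ), zero otherwise. Here max(xᵢ) = 4.38.
Posterior ∝ θ^(−6) · θ^(−8) = θ^(−14) on θ ≥ max(2.9, 4.38) = 4.38.
This density is strictly decreasing in θ, so the posterior mode lies at the lower boundary of the support.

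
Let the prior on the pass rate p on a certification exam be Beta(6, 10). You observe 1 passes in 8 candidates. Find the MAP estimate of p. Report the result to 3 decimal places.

p̂_MAP = 0.273

Prior: Beta(6, 10).
Data: 1 success in 8 trials. The binomial likelihood contributes p(1−p)^7, so the posterior is Beta(6+1, 10+7) = Beta(7, 17).
For Beta(a, b) with a, b > 1 the mode is (a−1)/(a+b−2) = 6/22 ≈ 0.273.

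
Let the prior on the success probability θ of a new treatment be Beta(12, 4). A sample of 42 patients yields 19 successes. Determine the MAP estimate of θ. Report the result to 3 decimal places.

Prior: Beta(12, 4).
Data: 19 successes in 42 trials. The binomial likelihood contributes θ^19(1−θ)^23, so the posterior is Beta(12+19, 4+23) = Beta(31, 27).
For Beta(a, b) with a, b > 1 the mode is (a−1)/(a+b−2) = 30/56 ≈ 0.536.

θ̂_MAP = 0.536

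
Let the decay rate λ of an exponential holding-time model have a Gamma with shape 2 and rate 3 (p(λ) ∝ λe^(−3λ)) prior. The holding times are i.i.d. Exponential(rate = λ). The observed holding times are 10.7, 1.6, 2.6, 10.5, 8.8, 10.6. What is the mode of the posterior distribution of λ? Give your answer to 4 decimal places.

λ̂_MAP = 0.1464

The Exponential(rate=λ) likelihood is ∝ λ^n e^(−λΣtᵢ). Here n = 6 and Σtᵢ = 10.7 + 1.6 + 2.6 + 10.5 + 8.8 + 10.6 = 44.8.
Posterior ∝ λe^(−3λ) · λ^6e^(−44.8λ) = λ^7e^(−47.8λ), i.e. Gamma(8, 47.8).
Mode = (a−1)/b = 7/47.8 ≈ 0.1464.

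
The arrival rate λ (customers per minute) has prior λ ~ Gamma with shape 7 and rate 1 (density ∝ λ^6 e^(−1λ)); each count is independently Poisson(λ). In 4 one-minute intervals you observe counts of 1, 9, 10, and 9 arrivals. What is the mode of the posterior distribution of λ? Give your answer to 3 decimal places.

λ̂_MAP = 7.000

Σxᵢ = 1+9+10+9 = 29, with n = 4.
Posterior ∝ λ^6e^(−1λ) · λ^29e^(−4λ) = λ^35e^(−5λ), i.e. Gamma(shape=36, rate=5).
The mode of a Gamma(a, b) with a ≥ 1 (shape–rate) is (a−1)/b = 35/5 ≈ 7.000.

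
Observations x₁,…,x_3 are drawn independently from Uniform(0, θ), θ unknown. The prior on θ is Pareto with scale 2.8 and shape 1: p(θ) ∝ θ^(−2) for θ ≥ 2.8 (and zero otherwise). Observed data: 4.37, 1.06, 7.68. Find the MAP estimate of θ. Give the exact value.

The Uniform(0, θ) likelihood is θ^(−n) for θ ≥ max(xᵢ), zero otherwise. Here max(xᵢ) = 7.68.
Posterior ∝ θ^(−2) · θ^(−3) = θ^(−5) on θ ≥ max(2.8, 7.68) = 7.68.
This density is strictly decreasing in θ, so the posterior mode lies at the lower boundary of the support.

θ̂_MAP = 7.68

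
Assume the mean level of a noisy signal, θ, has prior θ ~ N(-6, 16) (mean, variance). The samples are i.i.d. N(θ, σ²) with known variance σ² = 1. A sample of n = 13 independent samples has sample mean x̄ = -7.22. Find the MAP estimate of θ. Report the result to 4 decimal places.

θ̂_MAP = -7.2142

n = 13, x̄ = -7.22.
For a Normal prior and Normal likelihood with known variance, the posterior is Normal; its mode equals its mean, the precision-weighted average.
Prior precision 1/σ₀² = 1/16 = 0.0625; data precision n/σ² = 13/1 = 13.
θ̂ = (0.0625·(-6) + 13·(-7.22)) / (0.0625 + 13) = (-94.235)/13.0625 = -37694/5225 ≈ -7.2142.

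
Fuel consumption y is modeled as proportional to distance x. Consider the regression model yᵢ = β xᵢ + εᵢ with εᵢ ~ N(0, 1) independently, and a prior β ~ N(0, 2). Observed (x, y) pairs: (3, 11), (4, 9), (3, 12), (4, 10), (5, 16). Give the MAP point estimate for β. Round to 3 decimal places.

β̂_MAP = 2.980

log p(β | y) = −Σ(yᵢ − βxᵢ)²/(2·1) − β²/(2·2) + const.
Setting the derivative to zero: Σxᵢ(yᵢ − βxᵢ)/1 − β/2 = 0, so β = Σxᵢyᵢ / (Σxᵢ² + σ²/τ²).
Σxᵢyᵢ = 3·11 + 4·9 + 3·12 + 4·10 + 5·16 = 225; Σxᵢ² = 75; σ²/τ² = 0.5.
β̂_MAP = 225 / (75 + 0.5) = 225/75.5 ≈ 2.980.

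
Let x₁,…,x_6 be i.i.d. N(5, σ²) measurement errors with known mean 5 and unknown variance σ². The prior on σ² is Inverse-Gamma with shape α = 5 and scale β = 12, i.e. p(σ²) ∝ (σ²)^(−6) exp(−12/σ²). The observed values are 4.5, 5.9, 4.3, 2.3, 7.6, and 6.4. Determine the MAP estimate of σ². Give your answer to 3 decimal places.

σ̂²_MAP = 2.309

Sum of squared deviations about the known mean: SS = (4.5−5)² + (5.9−5)² + (4.3−5)² + (2.3−5)² + (7.6−5)² + (6.4−5)² = 17.56.
The Normal likelihood contributes (σ²)^(−n/2) exp(−SS/(2σ²)), so the posterior is Inverse-Gamma(α + n/2, β + SS/2) = Inverse-Gamma(8, 20.78).
The mode of Inverse-Gamma(a, b) is b/(a+1) = 20.78/9 ≈ 2.309.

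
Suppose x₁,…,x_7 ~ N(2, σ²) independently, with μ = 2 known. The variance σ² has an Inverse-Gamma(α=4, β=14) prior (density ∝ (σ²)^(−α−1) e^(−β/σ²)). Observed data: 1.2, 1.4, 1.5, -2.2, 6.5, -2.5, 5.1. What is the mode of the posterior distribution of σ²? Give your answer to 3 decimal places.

Sum of squared deviations about the known mean: SS = (1.2−2)² + (1.4−2)² + (1.5−2)² + (-2.2−2)² + (6.5−2)² + (-2.5−2)² + (5.1−2)² = 69.
The Normal likelihood contributes (σ²)^(−n/2) exp(−SS/(2σ²)), so the posterior is Inverse-Gamma(α + n/2, β + SS/2) = Inverse-Gamma(7.5, 48.5).
The mode of Inverse-Gamma(a, b) is b/(a+1) = 48.5/8.5 ≈ 5.706.

σ̂²_MAP = 5.706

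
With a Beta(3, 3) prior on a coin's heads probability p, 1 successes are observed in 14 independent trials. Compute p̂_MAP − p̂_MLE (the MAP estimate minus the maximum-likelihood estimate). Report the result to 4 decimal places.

Posterior is Beta(4, 16); MAP = (4−1)/(20−2) = 3/18 ≈ 0.16667.
MLE ignores the prior: p̂_MLE = k/n = 1/14 ≈ 0.07143.
Difference = 3/18 − 1/14 = 2/21 ≈ 0.0952.

MAP − MLE = 0.0952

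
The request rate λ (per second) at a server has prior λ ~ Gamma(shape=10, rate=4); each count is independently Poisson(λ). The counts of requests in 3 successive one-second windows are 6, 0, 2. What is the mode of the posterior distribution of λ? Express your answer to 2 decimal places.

λ̂_MAP = 2.43

Σxᵢ = 6+0+2 = 8, with n = 3.
Posterior ∝ λ^9e^(−4λ) · λ^8e^(−3λ) = λ^17e^(−7λ), i.e. Gamma(shape=18, rate=7).
The mode of a Gamma(a, b) with a ≥ 1 (shape–rate) is (a−1)/b = 17/7 ≈ 2.43.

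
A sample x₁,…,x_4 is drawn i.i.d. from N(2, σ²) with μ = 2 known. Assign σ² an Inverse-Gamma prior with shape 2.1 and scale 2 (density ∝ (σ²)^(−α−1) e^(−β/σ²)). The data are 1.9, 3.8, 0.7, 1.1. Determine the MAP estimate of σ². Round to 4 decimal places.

σ̂²_MAP = 0.9559

Sum of squared deviations about the known mean: SS = (1.9−2)² + (3.8−2)² + (0.7−2)² + (1.1−2)² = 5.75.
The Normal likelihood contributes (σ²)^(−n/2) exp(−SS/(2σ²)), so the posterior is Inverse-Gamma(α + n/2, β + SS/2) = Inverse-Gamma(4.1, 4.875).
The mode of Inverse-Gamma(a, b) is b/(a+1) = 4.875/5.1 ≈ 0.9559.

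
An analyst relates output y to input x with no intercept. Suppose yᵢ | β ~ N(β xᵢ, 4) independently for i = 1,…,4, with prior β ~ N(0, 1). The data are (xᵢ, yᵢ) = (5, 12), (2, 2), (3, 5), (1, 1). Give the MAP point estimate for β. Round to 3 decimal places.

log p(β | y) = −Σ(yᵢ − βxᵢ)²/(2·4) − β²/(2·1) + const.
Setting the derivative to zero: Σxᵢ(yᵢ − βxᵢ)/4 − β/1 = 0, so β = Σxᵢyᵢ / (Σxᵢ² + σ²/τ²).
Σxᵢyᵢ = 5·12 + 2·2 + 3·5 + 1·1 = 80; Σxᵢ² = 39; σ²/τ² = 4.
β̂_MAP = 80 / (39 + 4) = 80/43 ≈ 1.860.

β̂_MAP = 1.860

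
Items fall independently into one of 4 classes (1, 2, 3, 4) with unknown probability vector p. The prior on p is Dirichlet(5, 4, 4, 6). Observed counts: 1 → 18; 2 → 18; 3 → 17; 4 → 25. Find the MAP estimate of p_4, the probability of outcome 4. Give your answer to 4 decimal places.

MAP estimate: 0.3226

The posterior is Dirichlet(αᵢ + nᵢ) = Dirichlet(23, 22, 21, 31).
For a Dirichlet(a₁,…,a_K) with all aᵢ > 1, the mode has j-th component (aⱼ − 1)/(Σaᵢ − K).
Here Σaᵢ = 97 and K = 4, so p_4 = (31 − 1)/(97 − 4) = 30/93 ≈ 0.3226.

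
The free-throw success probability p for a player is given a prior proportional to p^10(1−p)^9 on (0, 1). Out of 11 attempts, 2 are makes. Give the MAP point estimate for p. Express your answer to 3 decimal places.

p̂_MAP = 0.400

The prior density ∝ p^10(1−p)^9 is the kernel of Beta(11, 10).
Data: 2 successes in 11 trials. The binomial likelihood contributes p^2(1−p)^9, so the posterior is Beta(11+2, 10+9) = Beta(13, 19).
For Beta(a, b) with a, b > 1 the mode is (a−1)/(a+b−2) = 12/30 ≈ 0.400.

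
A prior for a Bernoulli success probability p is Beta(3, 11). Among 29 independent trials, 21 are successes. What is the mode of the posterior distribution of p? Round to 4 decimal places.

p̂_MAP = 0.5610

Prior: Beta(3, 11).
Data: 21 successes in 29 trials. The binomial likelihood contributes p^21(1−p)^8, so the posterior is Beta(3+21, 11+8) = Beta(24, 19).
For Beta(a, b) with a, b > 1 the mode is (a−1)/(a+b−2) = 23/41 ≈ 0.5610.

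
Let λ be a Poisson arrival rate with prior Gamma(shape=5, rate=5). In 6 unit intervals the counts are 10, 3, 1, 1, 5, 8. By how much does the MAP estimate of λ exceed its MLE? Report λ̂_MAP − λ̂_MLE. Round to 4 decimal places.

MAP − MLE = -1.7576

Σxᵢ = 28. Posterior is Gamma(33, 11); MAP = (33−1)/11 = 32/11 ≈ 2.90909.
MLE = x̄ = 28/6 ≈ 4.66667.
Difference = 32/11 − 28/6 = -58/33 ≈ -1.7576.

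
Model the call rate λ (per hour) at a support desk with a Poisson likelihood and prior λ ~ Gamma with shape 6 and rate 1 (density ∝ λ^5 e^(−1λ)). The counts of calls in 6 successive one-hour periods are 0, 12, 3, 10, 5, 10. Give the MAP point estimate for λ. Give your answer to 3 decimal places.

λ̂_MAP = 6.429

Σxᵢ = 0+12+3+10+5+10 = 40, with n = 6.
Posterior ∝ λ^5e^(−1λ) · λ^40e^(−6λ) = λ^45e^(−7λ), i.e. Gamma(shape=46, rate=7).
The mode of a Gamma(a, b) with a ≥ 1 (shape–rate) is (a−1)/b = 45/7 ≈ 6.429.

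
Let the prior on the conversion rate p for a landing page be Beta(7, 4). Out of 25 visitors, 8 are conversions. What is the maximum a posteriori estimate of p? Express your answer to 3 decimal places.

Prior: Beta(7, 4).
Data: 8 successes in 25 trials. The binomial likelihood contributes p^8(1−p)^17, so the posterior is Beta(7+8, 4+17) = Beta(15, 21).
For Beta(a, b) with a, b > 1 the mode is (a−1)/(a+b−2) = 14/34 ≈ 0.412.

p̂_MAP = 0.412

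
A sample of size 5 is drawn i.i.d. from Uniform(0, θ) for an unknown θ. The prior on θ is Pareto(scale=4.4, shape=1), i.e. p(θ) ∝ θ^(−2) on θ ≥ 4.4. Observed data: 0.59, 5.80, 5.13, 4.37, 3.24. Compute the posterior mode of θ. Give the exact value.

The Uniform(0, θ) likelihood is θ^(−n) for θ ≥ max(xᵢ), zero otherwise. Here max(xᵢ) = 5.80.
Posterior ∝ θ^(−2) · θ^(−5) = θ^(−7) on θ ≥ max(4.4, 5.80) = 5.80.
This density is strictly decreasing in θ, so the posterior mode lies at the lower boundary of the support.

θ̂_MAP = 5.80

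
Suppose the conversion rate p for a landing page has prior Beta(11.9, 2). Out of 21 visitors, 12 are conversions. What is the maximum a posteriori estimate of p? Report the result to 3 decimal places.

Prior: Beta(11.9, 2).
Data: 12 successes in 21 trials. The binomial likelihood contributes p^12(1−p)^9, so the posterior is Beta(11.9+12, 2+9) = Beta(23.9, 11).
For Beta(a, b) with a, b > 1 the mode is (a−1)/(a+b−2) = 22.9/32.9 ≈ 0.696.

p̂_MAP = 0.696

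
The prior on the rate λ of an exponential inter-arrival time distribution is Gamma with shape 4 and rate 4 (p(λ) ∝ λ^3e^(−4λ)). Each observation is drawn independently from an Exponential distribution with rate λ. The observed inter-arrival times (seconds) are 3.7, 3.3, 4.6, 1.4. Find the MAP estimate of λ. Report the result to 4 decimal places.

λ̂_MAP = 0.4118

The Exponential(rate=λ) likelihood is ∝ λ^n e^(−λΣtᵢ). Here n = 4 and Σtᵢ = 3.7 + 3.3 + 4.6 + 1.4 = 13.
Posterior ∝ λ^3e^(−4λ) · λ^4e^(−13λ) = λ^7e^(−17λ), i.e. Gamma(8, 17).
Mode = (a−1)/b = 7/17 ≈ 0.4118.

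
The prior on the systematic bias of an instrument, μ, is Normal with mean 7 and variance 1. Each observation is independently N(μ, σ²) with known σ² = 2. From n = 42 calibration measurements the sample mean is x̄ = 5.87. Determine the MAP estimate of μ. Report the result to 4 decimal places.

μ̂_MAP = 5.9214

n = 42, x̄ = 5.87.
For a Normal prior and Normal likelihood with known variance, the posterior is Normal; its mode equals its mean, the precision-weighted average.
Prior precision 1/σ₀² = 1/1 = 1; data precision n/σ² = 42/2 = 21.
μ̂ = (1·7 + 21·5.87) / (1 + 21) = 130.27/22 = 13027/2200 ≈ 5.9214.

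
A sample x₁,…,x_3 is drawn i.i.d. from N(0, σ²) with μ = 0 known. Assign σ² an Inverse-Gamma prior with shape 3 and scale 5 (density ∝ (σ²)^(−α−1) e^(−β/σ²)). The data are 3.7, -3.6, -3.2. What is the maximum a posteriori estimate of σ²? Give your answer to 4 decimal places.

Sum of squared deviations about the known mean: SS = (3.7−0)² + (-3.6−0)² + (-3.2−0)² = 36.89.
The Normal likelihood contributes (σ²)^(−n/2) exp(−SS/(2σ²)), so the posterior is Inverse-Gamma(α + n/2, β + SS/2) = Inverse-Gamma(4.5, 23.445).
The mode of Inverse-Gamma(a, b) is b/(a+1) = 23.445/5.5 ≈ 4.2627.

σ̂²_MAP = 4.2627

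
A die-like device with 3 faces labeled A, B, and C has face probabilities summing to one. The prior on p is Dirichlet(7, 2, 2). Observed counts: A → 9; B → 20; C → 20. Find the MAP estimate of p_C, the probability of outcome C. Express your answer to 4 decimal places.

The posterior is Dirichlet(αᵢ + nᵢ) = Dirichlet(16, 22, 22).
For a Dirichlet(a₁,…,a_K) with all aᵢ > 1, the mode has j-th component (aⱼ − 1)/(Σaᵢ − K).
Here Σaᵢ = 60 and K = 3, so p_C = (22 − 1)/(60 − 3) = 21/57 ≈ 0.3684.

MAP estimate of p_C = 0.3684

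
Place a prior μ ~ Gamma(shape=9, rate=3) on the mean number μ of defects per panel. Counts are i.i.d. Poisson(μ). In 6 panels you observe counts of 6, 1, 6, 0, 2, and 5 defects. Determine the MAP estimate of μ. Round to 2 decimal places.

μ̂_MAP = 3.11

Σxᵢ = 6+1+6+0+2+5 = 20, with n = 6.
Posterior ∝ μ^8e^(−3μ) · μ^20e^(−6μ) = μ^28e^(−9μ), i.e. Gamma(shape=29, rate=9).
The mode of a Gamma(a, b) with a ≥ 1 (shape–rate) is (a−1)/b = 28/9 ≈ 3.11.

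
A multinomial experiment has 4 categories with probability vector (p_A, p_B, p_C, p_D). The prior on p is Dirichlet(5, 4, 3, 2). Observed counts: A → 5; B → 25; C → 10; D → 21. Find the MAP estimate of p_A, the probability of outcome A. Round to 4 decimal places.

The posterior is Dirichlet(αᵢ + nᵢ) = Dirichlet(10, 29, 13, 23).
For a Dirichlet(a₁,…,a_K) with all aᵢ > 1, the mode has j-th component (aⱼ − 1)/(Σaᵢ − K).
Here Σaᵢ = 75 and K = 4, so p_A = (10 − 1)/(75 − 4) = 9/71 ≈ 0.1268.

MAP estimate of p_A = 0.1268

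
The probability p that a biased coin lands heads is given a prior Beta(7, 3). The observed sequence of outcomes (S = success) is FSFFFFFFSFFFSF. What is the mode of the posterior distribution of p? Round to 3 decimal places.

Prior: Beta(7, 3).
Data: 3 successes in 14 trials (from the sequence). The binomial likelihood contributes p^3(1−p)^11, so the posterior is Beta(7+3, 3+11) = Beta(10, 14).
For Beta(a, b) with a, b > 1 the mode is (a−1)/(a+b−2) = 9/22 ≈ 0.409.

p̂_MAP = 0.409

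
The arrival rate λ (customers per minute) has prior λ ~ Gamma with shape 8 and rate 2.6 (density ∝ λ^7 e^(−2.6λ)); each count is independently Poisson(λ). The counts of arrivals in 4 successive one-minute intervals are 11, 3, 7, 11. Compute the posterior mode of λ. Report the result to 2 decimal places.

λ̂_MAP = 5.91

Σxᵢ = 11+3+7+11 = 32, with n = 4.
Posterior ∝ λ^7e^(−2.6λ) · λ^32e^(−4λ) = λ^39e^(−6.6λ), i.e. Gamma(shape=40, rate=6.6).
The mode of a Gamma(a, b) with a ≥ 1 (shape–rate) is (a−1)/b = 39/6.6 ≈ 5.91.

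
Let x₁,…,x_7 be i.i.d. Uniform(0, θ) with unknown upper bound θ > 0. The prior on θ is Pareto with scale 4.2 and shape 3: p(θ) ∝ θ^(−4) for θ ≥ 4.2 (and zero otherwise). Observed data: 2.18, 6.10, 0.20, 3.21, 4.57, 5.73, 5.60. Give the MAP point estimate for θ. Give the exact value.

The Uniform(0, θ) likelihood is θ^(−n) for θ ≥ max(xᵢ), zero otherwise. Here max(xᵢ) = 6.10.
Posterior ∝ θ^(−4) · θ^(−7) = θ^(−11) on θ ≥ max(4.2, 6.10) = 6.10.
This density is strictly decreasing in θ, so the posterior mode lies at the lower boundary of the support.

θ̂_MAP = 6.10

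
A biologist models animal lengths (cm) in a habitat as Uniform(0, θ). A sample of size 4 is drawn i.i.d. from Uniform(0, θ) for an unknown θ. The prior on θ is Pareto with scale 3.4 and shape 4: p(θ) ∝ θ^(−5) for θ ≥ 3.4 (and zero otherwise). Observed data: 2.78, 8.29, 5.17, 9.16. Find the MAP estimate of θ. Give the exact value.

The Uniform(0, θ) likelihood is θ^(−n) for θ ≥ max(xᵢ), zero otherwise. Here max(xᵢ) = 9.16.
Posterior ∝ θ^(−5) · θ^(−4) = θ^(−9) on θ ≥ max(3.4, 9.16) = 9.16.
This density is strictly decreasing in θ, so the posterior mode lies at the lower boundary of the support.

θ̂_MAP = 9.16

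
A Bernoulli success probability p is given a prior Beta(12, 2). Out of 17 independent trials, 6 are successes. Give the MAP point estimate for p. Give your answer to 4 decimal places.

p̂_MAP = 0.5862

Prior: Beta(12, 2).
Data: 6 successes in 17 trials. The binomial likelihood contributes p^6(1−p)^11, so the posterior is Beta(12+6, 2+11) = Beta(18, 13).
For Beta(a, b) with a, b > 1 the mode is (a−1)/(a+b−2) = 17/29 ≈ 0.5862.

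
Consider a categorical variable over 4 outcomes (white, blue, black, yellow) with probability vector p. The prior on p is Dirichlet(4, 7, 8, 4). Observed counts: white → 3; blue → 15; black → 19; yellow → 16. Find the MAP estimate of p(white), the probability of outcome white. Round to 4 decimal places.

The posterior is Dirichlet(αᵢ + nᵢ) = Dirichlet(7, 22, 27, 20).
For a Dirichlet(a₁,…,a_K) with all aᵢ > 1, the mode has j-th component (aⱼ − 1)/(Σaᵢ − K).
Here Σaᵢ = 76 and K = 4, so p(white) = (7 − 1)/(76 − 4) = 6/72 ≈ 0.0833.

MAP estimate of p(white) = 0.0833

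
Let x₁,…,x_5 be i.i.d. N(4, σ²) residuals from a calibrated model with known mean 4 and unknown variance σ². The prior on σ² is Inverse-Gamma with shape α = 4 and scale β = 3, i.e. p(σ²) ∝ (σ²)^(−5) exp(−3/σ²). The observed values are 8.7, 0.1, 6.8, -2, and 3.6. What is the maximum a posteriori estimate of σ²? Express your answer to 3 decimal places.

Sum of squared deviations about the known mean: SS = (8.7−4)² + (0.1−4)² + (6.8−4)² + (-2−4)² + (3.6−4)² = 81.3.
The Normal likelihood contributes (σ²)^(−n/2) exp(−SS/(2σ²)), so the posterior is Inverse-Gamma(α + n/2, β + SS/2) = Inverse-Gamma(6.5, 43.65).
The mode of Inverse-Gamma(a, b) is b/(a+1) = 43.65/7.5 ≈ 5.820.

σ̂²_MAP = 5.820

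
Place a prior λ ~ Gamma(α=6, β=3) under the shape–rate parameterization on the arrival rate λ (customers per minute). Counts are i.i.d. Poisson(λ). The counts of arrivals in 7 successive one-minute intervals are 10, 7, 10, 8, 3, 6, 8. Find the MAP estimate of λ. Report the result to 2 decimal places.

Σxᵢ = 10+7+10+8+3+6+8 = 52, with n = 7.
Posterior ∝ λ^5e^(−3λ) · λ^52e^(−7λ) = λ^57e^(−10λ), i.e. Gamma(shape=58, rate=10).
The mode of a Gamma(a, b) with a ≥ 1 (shape–rate) is (a−1)/b = 57/10 ≈ 5.70.

λ̂_MAP = 5.70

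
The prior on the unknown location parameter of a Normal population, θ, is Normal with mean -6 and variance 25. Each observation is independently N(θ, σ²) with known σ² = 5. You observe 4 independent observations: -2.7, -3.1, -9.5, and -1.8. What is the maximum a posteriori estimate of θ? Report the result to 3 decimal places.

n = 4; x̄ = ((-2.7) + (-3.1) + (-9.5) + (-1.8))/4 = -17.1/4 = -4.275.
For a Normal prior and Normal likelihood with known variance, the posterior is Normal; its mode equals its mean, the precision-weighted average.
Prior precision 1/σ₀² = 1/25 = 0.04; data precision n/σ² = 4/5 = 0.8.
θ̂ = (0.04·(-6) + 0.8·(-4.275)) / (0.04 + 0.8) = (-3.66)/0.84 = -61/14 ≈ -4.357.

θ̂_MAP = -4.357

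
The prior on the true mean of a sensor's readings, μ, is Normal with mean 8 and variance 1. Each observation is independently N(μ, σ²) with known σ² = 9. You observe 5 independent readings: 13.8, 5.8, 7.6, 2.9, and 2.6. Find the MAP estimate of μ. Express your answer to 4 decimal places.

n = 5; x̄ = (13.8 + 5.8 + 7.6 + 2.9 + 2.6)/5 = 32.7/5 = 6.54.
For a Normal prior and Normal likelihood with known variance, the posterior is Normal; its mode equals its mean, the precision-weighted average.
Prior precision 1/σ₀² = 1/1 = 1; data precision n/σ² = 5/9.
μ̂ = (1·8 + (5/9)·6.54) / (1 + 5/9) = (349/30)/(14/9) = 1047/140 ≈ 7.4786.

μ̂_MAP = 7.4786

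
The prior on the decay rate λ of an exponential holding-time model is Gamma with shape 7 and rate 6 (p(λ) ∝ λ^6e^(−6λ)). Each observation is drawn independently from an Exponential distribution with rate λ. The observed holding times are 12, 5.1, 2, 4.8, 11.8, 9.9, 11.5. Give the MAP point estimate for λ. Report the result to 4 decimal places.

λ̂_MAP = 0.2060

The Exponential(rate=λ) likelihood is ∝ λ^n e^(−λΣtᵢ). Here n = 7 and Σtᵢ = 12 + 5.1 + 2 + 4.8 + 11.8 + 9.9 + 11.5 = 57.1.
Posterior ∝ λ^6e^(−6λ) · λ^7e^(−57.1λ) = λ^13e^(−63.1λ), i.e. Gamma(14, 63.1).
Mode = (a−1)/b = 13/63.1 ≈ 0.2060.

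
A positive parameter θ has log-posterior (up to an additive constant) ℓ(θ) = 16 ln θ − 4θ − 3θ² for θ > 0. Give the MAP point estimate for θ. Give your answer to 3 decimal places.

ℓ'(θ) = 16/θ − 4 − 6θ. Setting this to zero and multiplying by θ: 6θ² + 4θ − 16 = 0.
θ = (−4 + √(4² + 4·6·16)) / (2·6) = (−4 + √400) / 12 = (−4 + 20)/12 = 4/3.
ℓ''(θ) = −16/θ² − 6 < 0, confirming a maximum.

θ̂_MAP = 1.333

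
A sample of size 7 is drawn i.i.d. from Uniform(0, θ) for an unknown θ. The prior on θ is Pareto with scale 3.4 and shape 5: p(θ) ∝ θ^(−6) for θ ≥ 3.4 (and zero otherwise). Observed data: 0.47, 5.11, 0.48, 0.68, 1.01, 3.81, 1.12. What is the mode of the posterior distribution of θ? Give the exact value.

θ̂_MAP = 5.11

The Uniform(0, θ) likelihood is θ^(−n) for θ ≥ max(xᵢ), zero otherwise. Here max(xᵢ) = 5.11.
Posterior ∝ θ^(−6) · θ^(−7) = θ^(−13) on θ ≥ max(3.4, 5.11) = 5.11.
This density is strictly decreasing in θ, so the posterior mode lies at the lower boundary of the support.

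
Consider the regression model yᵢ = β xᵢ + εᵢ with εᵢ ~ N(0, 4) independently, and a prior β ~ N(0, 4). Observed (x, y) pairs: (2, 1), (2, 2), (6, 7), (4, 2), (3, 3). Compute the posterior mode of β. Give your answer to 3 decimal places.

log p(β | y) = −Σ(yᵢ − βxᵢ)²/(2·4) − β²/(2·4) + const.
Setting the derivative to zero: Σxᵢ(yᵢ − βxᵢ)/4 − β/4 = 0, so β = Σxᵢyᵢ / (Σxᵢ² + σ²/τ²).
Σxᵢyᵢ = 2·1 + 2·2 + 6·7 + 4·2 + 3·3 = 65; Σxᵢ² = 69; σ²/τ² = 1.
β̂_MAP = 65 / (69 + 1) = 65/70 ≈ 0.929.

β̂_MAP = 0.929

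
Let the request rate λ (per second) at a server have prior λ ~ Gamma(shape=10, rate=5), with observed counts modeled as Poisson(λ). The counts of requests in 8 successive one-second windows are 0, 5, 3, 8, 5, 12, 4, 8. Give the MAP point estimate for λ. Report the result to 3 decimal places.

Σxᵢ = 0+5+3+8+5+12+4+8 = 45, with n = 8.
Posterior ∝ λ^9e^(−5λ) · λ^45e^(−8λ) = λ^54e^(−13λ), i.e. Gamma(shape=55, rate=13).
The mode of a Gamma(a, b) with a ≥ 1 (shape–rate) is (a−1)/b = 54/13 ≈ 4.154.

λ̂_MAP = 4.154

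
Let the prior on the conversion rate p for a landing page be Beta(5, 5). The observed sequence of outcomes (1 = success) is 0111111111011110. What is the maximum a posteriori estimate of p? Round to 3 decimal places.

Prior: Beta(5, 5).
Data: 13 successes in 16 trials (from the sequence). The binomial likelihood contributes p^13(1−p)^3, so the posterior is Beta(5+13, 5+3) = Beta(18, 8).
For Beta(a, b) with a, b > 1 the mode is (a−1)/(a+b−2) = 17/24 ≈ 0.708.

p̂_MAP = 0.708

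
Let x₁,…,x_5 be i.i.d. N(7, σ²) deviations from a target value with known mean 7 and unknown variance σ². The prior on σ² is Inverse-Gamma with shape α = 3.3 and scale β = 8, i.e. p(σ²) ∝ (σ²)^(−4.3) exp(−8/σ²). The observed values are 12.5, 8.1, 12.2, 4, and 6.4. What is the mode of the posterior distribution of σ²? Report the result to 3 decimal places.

σ̂²_MAP = 6.166

Sum of squared deviations about the known mean: SS = (12.5−7)² + (8.1−7)² + (12.2−7)² + (4−7)² + (6.4−7)² = 67.86.
The Normal likelihood contributes (σ²)^(−n/2) exp(−SS/(2σ²)), so the posterior is Inverse-Gamma(α + n/2, β + SS/2) = Inverse-Gamma(5.8, 41.93).
The mode of Inverse-Gamma(a, b) is b/(a+1) = 41.93/6.8 ≈ 6.166.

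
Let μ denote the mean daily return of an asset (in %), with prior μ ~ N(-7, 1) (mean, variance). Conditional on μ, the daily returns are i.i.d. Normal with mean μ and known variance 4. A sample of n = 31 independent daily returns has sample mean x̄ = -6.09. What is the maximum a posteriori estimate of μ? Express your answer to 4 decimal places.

n = 31, x̄ = -6.09.
For a Normal prior and Normal likelihood with known variance, the posterior is Normal; its mode equals its mean, the precision-weighted average.
Prior precision 1/σ₀² = 1/1 = 1; data precision n/σ² = 31/4 = 7.75.
μ̂ = (1·(-7) + 7.75·(-6.09)) / (1 + 7.75) = (-54.1975)/8.75 = -6.1940.

μ̂_MAP = -6.1940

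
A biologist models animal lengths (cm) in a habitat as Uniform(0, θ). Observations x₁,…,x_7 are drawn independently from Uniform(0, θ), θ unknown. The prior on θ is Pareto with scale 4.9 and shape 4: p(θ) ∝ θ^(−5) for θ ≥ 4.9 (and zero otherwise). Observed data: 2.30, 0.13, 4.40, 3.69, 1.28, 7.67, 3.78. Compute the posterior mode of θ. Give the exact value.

The Uniform(0, θ) likelihood is θ^(−n) for θ ≥ max(xᵢ), zero otherwise. Here max(xᵢ) = 7.67.
Posterior ∝ θ^(−5) · θ^(−7) = θ^(−12) on θ ≥ max(4.9, 7.67) = 7.67.
This density is strictly decreasing in θ, so the posterior mode lies at the lower boundary of the support.

θ̂_MAP = 7.67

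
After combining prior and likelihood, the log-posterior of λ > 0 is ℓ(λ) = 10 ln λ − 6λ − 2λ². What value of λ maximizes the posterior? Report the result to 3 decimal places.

λ̂_MAP = 1.000

ℓ'(λ) = 10/λ − 6 − 4λ. Setting this to zero and multiplying by λ: 4λ² + 6λ − 10 = 0.
λ = (−6 + √(6² + 4·4·10)) / (2·4) = (−6 + √196) / 8 = (−6 + 14)/8 = 1.
ℓ''(λ) = −10/λ² − 4 < 0, confirming a maximum.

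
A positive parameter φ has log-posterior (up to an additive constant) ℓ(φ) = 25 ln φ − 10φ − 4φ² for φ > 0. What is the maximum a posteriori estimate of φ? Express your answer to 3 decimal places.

ℓ'(φ) = 25/φ − 10 − 8φ. Setting this to zero and multiplying by φ: 8φ² + 10φ − 25 = 0.
φ = (−10 + √(10² + 4·8·25)) / (2·8) = (−10 + √900) / 16 = (−10 + 30)/16 = 5/4.
ℓ''(φ) = −25/φ² − 8 < 0, confirming a maximum.

φ̂_MAP = 1.250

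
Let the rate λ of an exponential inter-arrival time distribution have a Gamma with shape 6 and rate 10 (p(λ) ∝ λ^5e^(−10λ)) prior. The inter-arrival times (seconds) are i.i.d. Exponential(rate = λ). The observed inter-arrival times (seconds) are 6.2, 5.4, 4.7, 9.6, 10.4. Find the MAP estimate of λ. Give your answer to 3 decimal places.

λ̂_MAP = 0.216

The Exponential(rate=λ) likelihood is ∝ λ^n e^(−λΣtᵢ). Here n = 5 and Σtᵢ = 6.2 + 5.4 + 4.7 + 9.6 + 10.4 = 36.3.
Posterior ∝ λ^5e^(−10λ) · λ^5e^(−36.3λ) = λ^10e^(−46.3λ), i.e. Gamma(11, 46.3).
Mode = (a−1)/b = 10/46.3 ≈ 0.216.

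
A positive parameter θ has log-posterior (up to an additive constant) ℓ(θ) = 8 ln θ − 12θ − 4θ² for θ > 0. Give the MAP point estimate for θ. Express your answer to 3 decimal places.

θ̂_MAP = 0.500

ℓ'(θ) = 8/θ − 12 − 8θ. Setting this to zero and multiplying by θ: 8θ² + 12θ − 8 = 0.
θ = (−12 + √(12² + 4·8·8)) / (2·8) = (−12 + √400) / 16 = (−12 + 20)/16 = 1/2.
ℓ''(θ) = −8/θ² − 8 < 0, confirming a maximum.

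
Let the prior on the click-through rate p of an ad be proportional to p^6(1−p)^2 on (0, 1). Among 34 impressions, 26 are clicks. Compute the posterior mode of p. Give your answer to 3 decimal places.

The prior density ∝ p^6(1−p)^2 is the kernel of Beta(7, 3).
Data: 26 successes in 34 trials. The binomial likelihood contributes p^26(1−p)^8, so the posterior is Beta(7+26, 3+8) = Beta(33, 11).
For Beta(a, b) with a, b > 1 the mode is (a−1)/(a+b−2) = 32/42 ≈ 0.762.

p̂_MAP = 0.762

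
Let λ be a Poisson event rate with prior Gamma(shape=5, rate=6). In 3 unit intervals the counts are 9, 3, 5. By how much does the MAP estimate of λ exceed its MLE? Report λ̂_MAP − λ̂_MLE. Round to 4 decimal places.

Σxᵢ = 17. Posterior is Gamma(22, 9); MAP = (22−1)/9 = 21/9 ≈ 2.33333.
MLE = x̄ = 17/3 ≈ 5.66667.
Difference = 21/9 − 17/3 = -10/3 ≈ -3.3333.

MAP − MLE = -3.3333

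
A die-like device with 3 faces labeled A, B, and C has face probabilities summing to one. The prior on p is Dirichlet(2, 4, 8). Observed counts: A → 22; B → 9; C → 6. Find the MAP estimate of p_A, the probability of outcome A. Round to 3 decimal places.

The posterior is Dirichlet(αᵢ + nᵢ) = Dirichlet(24, 13, 14).
For a Dirichlet(a₁,…,a_K) with all aᵢ > 1, the mode has j-th component (aⱼ − 1)/(Σaᵢ − K).
Here Σaᵢ = 51 and K = 3, so p_A = (24 − 1)/(51 − 3) = 23/48 ≈ 0.479.

MAP estimate of p_A = 0.479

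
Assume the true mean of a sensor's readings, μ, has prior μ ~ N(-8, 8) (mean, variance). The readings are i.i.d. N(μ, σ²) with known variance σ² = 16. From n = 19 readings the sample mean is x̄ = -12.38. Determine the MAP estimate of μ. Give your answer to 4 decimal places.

μ̂_MAP = -11.9629

n = 19, x̄ = -12.38.
For a Normal prior and Normal likelihood with known variance, the posterior is Normal; its mode equals its mean, the precision-weighted average.
Prior precision 1/σ₀² = 1/8 = 0.125; data precision n/σ² = 19/16 = 1.1875.
μ̂ = (0.125·(-8) + 1.1875·(-12.38)) / (0.125 + 1.1875) = (-15.70125)/1.3125 = -4187/350 ≈ -11.9629.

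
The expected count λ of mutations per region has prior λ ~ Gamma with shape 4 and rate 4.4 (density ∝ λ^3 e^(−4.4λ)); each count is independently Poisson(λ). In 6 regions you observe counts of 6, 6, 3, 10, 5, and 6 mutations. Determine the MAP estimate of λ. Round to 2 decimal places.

λ̂_MAP = 3.75

Σxᵢ = 6+6+3+10+5+6 = 36, with n = 6.
Posterior ∝ λ^3e^(−4.4λ) · λ^36e^(−6λ) = λ^39e^(−10.4λ), i.e. Gamma(shape=40, rate=10.4).
The mode of a Gamma(a, b) with a ≥ 1 (shape–rate) is (a−1)/b = 39/10.4 ≈ 3.75.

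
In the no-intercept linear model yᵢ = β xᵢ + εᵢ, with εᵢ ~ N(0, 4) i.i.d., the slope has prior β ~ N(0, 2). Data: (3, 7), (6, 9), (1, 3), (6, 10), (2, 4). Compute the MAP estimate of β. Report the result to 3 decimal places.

log p(β | y) = −Σ(yᵢ − βxᵢ)²/(2·4) − β²/(2·2) + const.
Setting the derivative to zero: Σxᵢ(yᵢ − βxᵢ)/4 − β/2 = 0, so β = Σxᵢyᵢ / (Σxᵢ² + σ²/τ²).
Σxᵢyᵢ = 3·7 + 6·9 + 1·3 + 6·10 + 2·4 = 146; Σxᵢ² = 86; σ²/τ² = 2.
β̂_MAP = 146 / (86 + 2) = 146/88 ≈ 1.659.

β̂_MAP = 1.659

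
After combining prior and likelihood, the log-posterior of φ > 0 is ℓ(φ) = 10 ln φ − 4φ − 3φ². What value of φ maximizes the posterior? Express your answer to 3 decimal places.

φ̂_MAP = 1.000

ℓ'(φ) = 10/φ − 4 − 6φ. Setting this to zero and multiplying by φ: 6φ² + 4φ − 10 = 0.
φ = (−4 + √(4² + 4·6·10)) / (2·6) = (−4 + √256) / 12 = (−4 + 16)/12 = 1.
ℓ''(φ) = −10/φ² − 6 < 0, confirming a maximum.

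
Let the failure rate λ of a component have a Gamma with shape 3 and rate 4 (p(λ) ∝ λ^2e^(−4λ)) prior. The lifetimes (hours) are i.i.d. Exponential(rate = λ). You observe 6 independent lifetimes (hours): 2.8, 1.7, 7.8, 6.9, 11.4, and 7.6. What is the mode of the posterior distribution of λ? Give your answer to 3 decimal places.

The Exponential(rate=λ) likelihood is ∝ λ^n e^(−λΣtᵢ). Here n = 6 and Σtᵢ = 2.8 + 1.7 + 7.8 + 6.9 + 11.4 + 7.6 = 38.2.
Posterior ∝ λ^2e^(−4λ) · λ^6e^(−38.2λ) = λ^8e^(−42.2λ), i.e. Gamma(9, 42.2).
Mode = (a−1)/b = 8/42.2 ≈ 0.190.

λ̂_MAP = 0.190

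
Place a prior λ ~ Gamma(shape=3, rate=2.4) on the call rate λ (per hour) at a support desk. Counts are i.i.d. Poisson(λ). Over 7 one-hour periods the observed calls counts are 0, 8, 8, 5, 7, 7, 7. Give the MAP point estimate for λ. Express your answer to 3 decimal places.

Σxᵢ = 0+8+8+5+7+7+7 = 42, with n = 7.
Posterior ∝ λ^2e^(−2.4λ) · λ^42e^(−7λ) = λ^44e^(−9.4λ), i.e. Gamma(shape=45, rate=9.4).
The mode of a Gamma(a, b) with a ≥ 1 (shape–rate) is (a−1)/b = 44/9.4 ≈ 4.681.

λ̂_MAP = 4.681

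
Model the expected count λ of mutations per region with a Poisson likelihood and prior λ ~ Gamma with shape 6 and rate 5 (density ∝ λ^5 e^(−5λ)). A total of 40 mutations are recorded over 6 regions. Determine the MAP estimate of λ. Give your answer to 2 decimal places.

λ̂_MAP = 4.09

Σxᵢ = 40, n = 6.
Posterior ∝ λ^5e^(−5λ) · λ^40e^(−6λ) = λ^45e^(−11λ), i.e. Gamma(shape=46, rate=11).
The mode of a Gamma(a, b) with a ≥ 1 (shape–rate) is (a−1)/b = 45/11 ≈ 4.09.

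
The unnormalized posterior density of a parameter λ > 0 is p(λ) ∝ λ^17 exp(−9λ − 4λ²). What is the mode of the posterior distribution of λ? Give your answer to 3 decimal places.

ℓ'(λ) = 17/λ − 9 − 8λ. Setting this to zero and multiplying by λ: 8λ² + 9λ − 17 = 0.
λ = (−9 + √(9² + 4·8·17)) / (2·8) = (−9 + √625) / 16 = (−9 + 25)/16 = 1.
ℓ''(λ) = −17/λ² − 8 < 0, confirming a maximum.

λ̂_MAP = 1.000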